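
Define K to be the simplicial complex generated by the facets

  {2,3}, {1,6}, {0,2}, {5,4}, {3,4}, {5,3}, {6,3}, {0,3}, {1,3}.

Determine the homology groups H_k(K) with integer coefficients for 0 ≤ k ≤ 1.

We work with the vertex ordering 0 < 1 < 2 < 3 < 4 < 5 < 6. The simplices of K, each written with vertices in increasing order, are:

  0-simplices (7): [0], [1], [2], [3], [4], [5], [6]
  1-simplices (9): [0,2], [0,3], [1,3], [1,6], [2,3], [3,4], [3,5], [3,6], [4,5]

giving chain groups C_0 ≅ Z^7, C_1 ≅ Z^9.

Boundary ∂_1: C_1 → C_0 maps an edge to its endpoints' difference, ∂[p,q] = q − p. For instance
  ∂[3,4] = [4] − [3].
As a 7×9 matrix over Z this has rank 6, with invariant factors (1,1,1,1,1,1).

From H_k ≅ ker(∂_k) / im(∂_{k+1}) we obtain:

  H_0: rank C_0 − rank ∂_1 = 7 − 6 = 1, and the invariant factors of ∂_1 are all 1, so H_0 = Z.
  H_1: rank ker ∂_1 − rank ∂_2 = (9 − 6) − 0 = 3, and there is no ∂_2, so H_1 = Z^3.

As a check, the Euler characteristic is 7 − 9 = -2, which agrees with 1 − 3 = -2.

H_0 ≅ Z,  H_1 ≅ Z^3.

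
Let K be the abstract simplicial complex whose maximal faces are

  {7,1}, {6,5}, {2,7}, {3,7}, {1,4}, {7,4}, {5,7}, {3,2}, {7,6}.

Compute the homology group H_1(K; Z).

H_1 ≅ Z^3.

Fix the vertex order 1 < 2 < 3 < 4 < 5 < 6 < 7 and write every simplex with vertices in increasing order. Then dim K = 1 and the simplices of K are:

  0-simplices (7): [1], [2], [3], [4], [5], [6], [7]
  1-simplices (9): [1,4], [1,7], [2,3], [2,7], [3,7], [4,7], [5,6], [5,7], [6,7]

so the chain groups are C_0 ≅ Z^7, C_1 ≅ Z^9.

The boundary map ∂_1: C_1 → C_0 maps an edge to its endpoints' difference, ∂[p,q] = q − p.
The 7×9 boundary matrix has rank 6 and Smith normal form diag(1,1,1,1,1,1).

Computing H_k = (kernel of ∂_k) / (image of ∂_{k+1}):

  H_1: rank ker ∂_1 − rank ∂_2 = (9 − 6) − 0 = 3, and there is no ∂_2, so H_1 = Z^3.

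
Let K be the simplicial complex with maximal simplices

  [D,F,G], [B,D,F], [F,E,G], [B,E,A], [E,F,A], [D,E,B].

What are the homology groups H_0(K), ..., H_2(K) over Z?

H_0 ≅ Z,  H_1 ≅ Z,  H_2 = 0.

Order the vertices as A < B < D < E < F < G. Listing each simplex with vertices in this order, K has dimension 2 with simplices:

  0-simplices (6): A, B, D, E, F, G
  1-simplices (12): AB, AE, AF, BD, BE, BF, DE, DF, DG, EF, EG, FG
  2-simplices (6): ABE, AEF, BDE, BDF, DFG, EFG

giving chain groups C_0 ≅ Z^6, C_1 ≅ Z^12, C_2 ≅ Z^6.

Boundary ∂_1: C_1 → C_0 sends each edge [p,q] (with p < q) to q − p. For instance
  ∂AB = B − A.
This gives a 6×12 integer matrix of rank 5; reducing to Smith normal form yields diagonal entries (1,1,1,1,1).

Boundary ∂_2: C_2 → C_1 acts by ∂[p,q,r] = [q,r] − [p,r] + [p,q]. For instance
  ∂DFG = FG − DG + DF,
  ∂AEF = EF − AF + AE.
This gives a 12×6 integer matrix of rank 6; reducing to Smith normal form yields diagonal entries (1,1,1,1,1,1).

From H_k ≅ ker(∂_k) / im(∂_{k+1}) we obtain:

  H_0: rank C_0 − rank ∂_1 = 6 − 5 = 1, and the invariant factors of ∂_1 are all 1, so H_0 ≅ Z.
  H_1: rank ker ∂_1 − rank ∂_2 = (12 − 5) − 6 = 1, and the invariant factors of ∂_2 are all 1, so H_1 ≅ Z.
  H_2: rank ker ∂_2 − rank ∂_3 = (6 − 6) − 0 = 0, and there is no ∂_3, so H_2 ≅ 0.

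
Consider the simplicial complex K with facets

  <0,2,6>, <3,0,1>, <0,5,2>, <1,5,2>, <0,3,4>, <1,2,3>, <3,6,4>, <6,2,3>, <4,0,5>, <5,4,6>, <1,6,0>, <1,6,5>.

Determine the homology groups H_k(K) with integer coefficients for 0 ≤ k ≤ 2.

H_0 ≅ Z,  H_1 ≅ Z/2,  H_2 = 0.

Fix the vertex order 0 < 1 < 2 < 3 < 4 < 5 < 6 and write every simplex with vertices in increasing order. Then dim K = 2 and the simplices of K are:

  0-simplices (7): [0], [1], [2], [3], [4], [5], [6]
  1-simplices (18): [0,1], [0,2], [0,3], [0,4], [0,5], [0,6], [1,2], [1,3], [1,5], [1,6], [2,3], [2,5], [2,6], [3,4], [3,6], [4,5], [4,6], [5,6]
  2-simplices (12): [0,1,3], [0,1,6], [0,2,5], [0,2,6], [0,3,4], [0,4,5], [1,2,3], [1,2,5], [1,5,6], [2,3,6], [3,4,6], [4,5,6]

Hence C_0 ≅ Z^7, C_1 ≅ Z^18, C_2 ≅ Z^12.

The boundary map ∂_1: C_1 → C_0 sends each edge [p,q] (with p < q) to q − p. For instance
  ∂[0,2] = [2] − [0].
As a 7×18 matrix over Z this has rank 6, with invariant factors (1,1,1,1,1,1).

The boundary map ∂_2: C_2 → C_1 maps a triangle to the signed sum of its edges. For instance
  ∂[0,4,5] = [4,5] − [0,5] + [0,4],
  ∂[3,4,6] = [4,6] − [3,6] + [3,4].
This gives a 18×12 integer matrix of rank 12; reducing to Smith normal form yields diagonal entries (1,1,1,1,1,1,1,1,1,1,1,2).

Computing H_k = (kernel of ∂_k) / (image of ∂_{k+1}):

  H_0: rank C_0 − rank ∂_1 = 7 − 6 = 1, and the invariant factors of ∂_1 are all 1, so H_0 ≅ Z.
  H_1: rank ker ∂_1 − rank ∂_2 = (18 − 6) − 12 = 0, and ∂_2 has invariant factor 2 > 1, so H_1 ≅ Z/2.
  H_2: rank ker ∂_2 − rank ∂_3 = (12 − 12) − 0 = 0, and there is no ∂_3, so H_2 ≅ 0.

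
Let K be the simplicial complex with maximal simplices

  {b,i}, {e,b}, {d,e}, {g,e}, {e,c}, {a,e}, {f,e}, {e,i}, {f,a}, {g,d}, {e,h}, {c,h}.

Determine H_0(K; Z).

K has 9 vertices, 12 edges.
rank ∂_0 = 0, rank ∂_1 = 8 ⇒ b_0 = 9 − 0 − 8 = 1; all invariant factors of ∂_1 are 1 so no torsion. So H_0 = Z.

H_0 = Z.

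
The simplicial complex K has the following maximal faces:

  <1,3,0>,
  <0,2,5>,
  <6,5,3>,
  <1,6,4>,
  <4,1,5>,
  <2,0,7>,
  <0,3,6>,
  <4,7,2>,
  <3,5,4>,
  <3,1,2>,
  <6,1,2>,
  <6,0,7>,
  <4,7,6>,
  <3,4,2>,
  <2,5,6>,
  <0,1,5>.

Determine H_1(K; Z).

H_1 = Z^2.

Order the vertices as 0 < 1 < 2 < 3 < 4 < 5 < 6 < 7. Listing each simplex with vertices in this order, K has dimension 2 with simplices:

  0-simplices (8): [0], [1], [2], [3], [4], [5], [6], [7]
  1-simplices (24): (24 of them)
  2-simplices (16): [0,1,3], [0,1,5], [0,2,5], [0,2,7], [0,3,6], [0,6,7], [1,2,3], [1,2,6], [1,4,5], [1,4,6], [2,3,4], [2,4,7], [2,5,6], [3,4,5], [3,5,6], [4,6,7]

giving chain groups C_0 ≅ Z^8, C_1 ≅ Z^24, C_2 ≅ Z^16.

Boundary ∂_1: C_1 → C_0 sends each edge [p,q] (with p < q) to q − p. For instance
  ∂[1,6] = [6] − [1].
The resulting 8×24 matrix has rank 7, and its Smith normal form has invariant factors (1,1,1,1,1,1,1).

∂_2: C_2 → C_1 maps a triangle to the signed sum of its edges. For instance
  ∂[0,3,6] = [3,6] − [0,6] + [0,3],
  ∂[2,3,4] = [3,4] − [2,4] + [2,3].
The resulting 24×16 matrix has rank 15, and its Smith normal form has invariant factors (1,1,1,1,1,1,1,1,1,1,1,1,1,1,1).

Now H_k = ker ∂_k / im ∂_{k+1}, so:

  H_1: rank ker ∂_1 − rank ∂_2 = (24 − 7) − 15 = 2, and the invariant factors of ∂_2 are all 1, so H_1 ≅ Z^2.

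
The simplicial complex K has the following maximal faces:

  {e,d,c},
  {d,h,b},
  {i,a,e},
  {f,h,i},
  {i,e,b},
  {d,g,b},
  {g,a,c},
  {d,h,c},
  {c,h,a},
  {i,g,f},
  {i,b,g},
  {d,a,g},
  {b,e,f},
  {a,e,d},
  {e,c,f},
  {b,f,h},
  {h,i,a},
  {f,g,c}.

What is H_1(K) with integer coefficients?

Fix the vertex order a < b < c < d < e < f < g < h < i and write every simplex with vertices in increasing order. Then dim K = 2 and the simplices of K are:

  0-simplices (9): a, b, c, d, e, f, g, h, i
  1-simplices (27): ac, ad, ae, ag, ah, ai, bd, be, bf, bg, bh, bi, cd, ce, cf, cg, ch, de, dg, dh, ef, ei, fg, fh, fi, gi, hi
  2-simplices (18): acg, ach, ade, adg, aei, ahi, bdg, bdh, bef, bei, bfh, bgi, cde, cdh, cef, cfg, fgi, fhi

Hence C_0 ≅ Z^9, C_1 ≅ Z^27, C_2 ≅ Z^18.

Boundary ∂_1: C_1 → C_0 is given by ∂[p,q] = [q] − [p]. For instance
  ∂bf = f − b.
The resulting 9×27 matrix has rank 8, and its Smith normal form has invariant factors (1,1,1,1,1,1,1,1).

The boundary map ∂_2: C_2 → C_1 acts by ∂[p,q,r] = [q,r] − [p,r] + [p,q]. For instance
  ∂aei = ei − ai + ae,
  ∂ach = ch − ah + ac.
The resulting 27×18 matrix has rank 18, and its Smith normal form has invariant factors (1,1,1,1,1,1,1,1,1,1,1,1,1,1,1,1,1,2).

Reading off H_k = ker ∂_k / im ∂_{k+1}:

  H_1: rank ker ∂_1 − rank ∂_2 = (27 − 8) − 18 = 1, and ∂_2 has invariant factor 2 > 1, so H_1 = Z ⊕ Z_2.

H_1 ≅ Z ⊕ Z_2.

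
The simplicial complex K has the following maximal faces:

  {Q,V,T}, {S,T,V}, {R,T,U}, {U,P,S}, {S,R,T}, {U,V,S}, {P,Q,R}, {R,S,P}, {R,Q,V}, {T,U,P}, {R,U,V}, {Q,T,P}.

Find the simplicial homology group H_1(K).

H_1 = Z_2.

K has 7 vertices, 18 edges, 12 triangles.
rank ∂_1 = 6, rank ∂_2 = 12 ⇒ b_1 = 18 − 6 − 12 = 0; ∂_2 has invariant factor(s) [2] giving torsion. So H_1 ≅ Z_2.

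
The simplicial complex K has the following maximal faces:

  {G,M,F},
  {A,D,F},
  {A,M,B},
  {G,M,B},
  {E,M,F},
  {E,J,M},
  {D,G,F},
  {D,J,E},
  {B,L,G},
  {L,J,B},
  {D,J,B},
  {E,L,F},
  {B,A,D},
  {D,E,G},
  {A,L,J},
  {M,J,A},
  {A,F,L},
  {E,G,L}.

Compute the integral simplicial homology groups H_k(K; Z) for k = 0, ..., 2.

Order the vertices as A < B < D < E < F < G < J < L < M. Listing each simplex with vertices in this order, K has dimension 2 with simplices:

  0-simplices (9): A, B, D, E, F, G, J, L, M
  1-simplices (27): AB, AD, AF, AJ, AL, AM, BD, BG, BJ, BL, BM, DE, DF, DG, DJ, EF, EG, EJ, EL, EM, FG, FL, FM, GL, GM, JL, JM
  2-simplices (18): ABD, ABM, ADF, AFL, AJL, AJM, BDJ, BGL, BGM, BJL, DEG, DEJ, DFG, EFL, EFM, EGL, EJM, FGM

so the chain groups are C_0 ≅ Z^9, C_1 ≅ Z^27, C_2 ≅ Z^18.

Boundary ∂_1: C_1 → C_0 is given by ∂[p,q] = [q] − [p].
The resulting 9×27 matrix has rank 8, and its Smith normal form has invariant factors (1,1,1,1,1,1,1,1).

The boundary map ∂_2: C_2 → C_1 maps a triangle to the signed sum of its edges. For instance
  ∂ABD = BD − AD + AB,
  ∂BGM = GM − BM + BG.
This gives a 27×18 integer matrix of rank 18; reducing to Smith normal form yields diagonal entries (1,1,1,1,1,1,1,1,1,1,1,1,1,1,1,1,1,2).

Reading off H_k = ker ∂_k / im ∂_{k+1}:

  H_0: rank C_0 − rank ∂_1 = 9 − 8 = 1, and the invariant factors of ∂_1 are all 1, so H_0 = Z.
  H_1: rank ker ∂_1 − rank ∂_2 = (27 − 8) − 18 = 1, and ∂_2 has invariant factor 2 > 1, so H_1 = Z ⊕ Z_2.
  H_2: rank ker ∂_2 − rank ∂_3 = (18 − 18) − 0 = 0, and there is no ∂_3, so H_2 = 0.

H_0 = Z,  H_1 = Z ⊕ Z_2,  H_2 = 0.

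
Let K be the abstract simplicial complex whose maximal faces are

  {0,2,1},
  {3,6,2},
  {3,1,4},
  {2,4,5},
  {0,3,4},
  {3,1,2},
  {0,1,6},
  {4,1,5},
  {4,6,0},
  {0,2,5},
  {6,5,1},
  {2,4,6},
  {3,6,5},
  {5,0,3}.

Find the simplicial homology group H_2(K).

H_2 ≅ Z.

Order the vertices as 0 < 1 < 2 < 3 < 4 < 5 < 6. Listing each simplex with vertices in this order, K has dimension 2 with simplices:

  0-simplices (7): [0], [1], [2], [3], [4], [5], [6]
  1-simplices (21): [0,1], [0,2], [0,3], [0,4], [0,5], [0,6], [1,2], [1,3], [1,4], [1,5], [1,6], [2,3], [2,4], [2,5], [2,6], [3,4], [3,5], [3,6], [4,5], [4,6], [5,6]
  2-simplices (14): [0,1,2], [0,1,6], [0,2,5], [0,3,4], [0,3,5], [0,4,6], [1,2,3], [1,3,4], [1,4,5], [1,5,6], [2,3,6], [2,4,5], [2,4,6], [3,5,6]

so the chain groups are C_0 ≅ Z^7, C_1 ≅ Z^21, C_2 ≅ Z^14.

The boundary map ∂_1: C_1 → C_0 maps an edge to its endpoints' difference, ∂[p,q] = q − p.
The 7×21 boundary matrix has rank 6 and Smith normal form diag(1,1,1,1,1,1).

The boundary map ∂_2: C_2 → C_1 sends each 2-simplex [p,q,r] to [q,r] − [p,r] + [p,q]. For instance
  ∂[2,4,6] = [4,6] − [2,6] + [2,4],
  ∂[0,1,6] = [1,6] − [0,6] + [0,1].
The resulting 21×14 matrix has rank 13, and its Smith normal form has invariant factors (1,1,1,1,1,1,1,1,1,1,1,1,1).

Now H_k = ker ∂_k / im ∂_{k+1}, so:

  H_2: rank ker ∂_2 − rank ∂_3 = (14 − 13) − 0 = 1, and there is no ∂_3, so H_2 = Z.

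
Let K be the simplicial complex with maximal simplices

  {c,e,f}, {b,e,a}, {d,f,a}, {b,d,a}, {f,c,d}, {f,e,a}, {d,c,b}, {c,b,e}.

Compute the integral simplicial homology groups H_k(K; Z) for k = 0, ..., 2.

H_0 = Z,  H_1 = 0,  H_2 = Z.

Order the vertices as a < b < c < d < e < f. Listing each simplex with vertices in this order, K has dimension 2 with simplices:

  0-simplices (6): a, b, c, d, e, f
  1-simplices (12): ab, ad, ae, af, bc, bd, be, cd, ce, cf, df, ef
  2-simplices (8): abd, abe, adf, aef, bcd, bce, cdf, cef

so the chain groups are C_0 ≅ Z^6, C_1 ≅ Z^12, C_2 ≅ Z^8.

The boundary map ∂_1: C_1 → C_0 maps an edge to its endpoints' difference, ∂[p,q] = q − p. For instance
  ∂df = f − d.
This gives a 6×12 integer matrix of rank 5; reducing to Smith normal form yields diagonal entries (1,1,1,1,1).

Boundary ∂_2: C_2 → C_1 maps a triangle to the signed sum of its edges. For instance
  ∂cef = ef − cf + ce,
  ∂aef = ef − af + ae.
This gives a 12×8 integer matrix of rank 7; reducing to Smith normal form yields diagonal entries (1,1,1,1,1,1,1).

Now H_k = ker ∂_k / im ∂_{k+1}, so:

  H_0: rank C_0 − rank ∂_1 = 6 − 5 = 1, and the invariant factors of ∂_1 are all 1, so H_0 = Z.
  H_1: rank ker ∂_1 − rank ∂_2 = (12 − 5) − 7 = 0, and the invariant factors of ∂_2 are all 1, so H_1 = 0.
  H_2: rank ker ∂_2 − rank ∂_3 = (8 − 7) − 0 = 1, and there is no ∂_3, so H_2 = Z.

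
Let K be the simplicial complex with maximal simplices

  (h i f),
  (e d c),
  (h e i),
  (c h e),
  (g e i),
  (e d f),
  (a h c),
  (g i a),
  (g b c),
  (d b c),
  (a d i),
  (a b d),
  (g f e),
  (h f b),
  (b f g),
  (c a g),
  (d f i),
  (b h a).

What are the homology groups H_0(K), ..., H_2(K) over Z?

H_0 = Z,  H_1 = Z ⊕ Z_2,  H_2 = 0.

Order the vertices as a < b < c < d < e < f < g < h < i. Listing each simplex with vertices in this order, K has dimension 2 with simplices:

  0-simplices (9): a, b, c, d, e, f, g, h, i
  1-simplices (27): ab, ac, ad, ag, ah, ai, bc, bd, bf, bg, bh, cd, ce, cg, ch, de, df, di, ef, eg, eh, ei, fg, fh, fi, gi, hi
  2-simplices (18): abd, abh, acg, ach, adi, agi, bcd, bcg, bfg, bfh, cde, ceh, def, dfi, efg, egi, ehi, fhi

so the chain groups are C_0 ≅ Z^9, C_1 ≅ Z^27, C_2 ≅ Z^18.

Boundary ∂_1: C_1 → C_0 is given by ∂[p,q] = [q] − [p]. For instance
  ∂ab = b − a.
The 9×27 boundary matrix has rank 8 and Smith normal form diag(1,1,1,1,1,1,1,1).

Boundary ∂_2: C_2 → C_1 maps a triangle to the signed sum of its edges. For instance
  ∂bcd = cd − bd + bc,
  ∂cde = de − ce + cd.
This gives a 27×18 integer matrix of rank 18; reducing to Smith normal form yields diagonal entries (1,1,1,1,1,1,1,1,1,1,1,1,1,1,1,1,1,2).

Now H_k = ker ∂_k / im ∂_{k+1}, so:

  H_0: rank C_0 − rank ∂_1 = 9 − 8 = 1, and the invariant factors of ∂_1 are all 1, so H_0 = Z.
  H_1: rank ker ∂_1 − rank ∂_2 = (27 − 8) − 18 = 1, and ∂_2 has invariant factor 2 > 1, so H_1 = Z ⊕ Z_2.
  H_2: rank ker ∂_2 − rank ∂_3 = (18 − 18) − 0 = 0, and there is no ∂_3, so H_2 = 0.

As a check, the Euler characteristic is 9 − 27 + 18 = 0, which agrees with 1 − 1 + 0 = 0.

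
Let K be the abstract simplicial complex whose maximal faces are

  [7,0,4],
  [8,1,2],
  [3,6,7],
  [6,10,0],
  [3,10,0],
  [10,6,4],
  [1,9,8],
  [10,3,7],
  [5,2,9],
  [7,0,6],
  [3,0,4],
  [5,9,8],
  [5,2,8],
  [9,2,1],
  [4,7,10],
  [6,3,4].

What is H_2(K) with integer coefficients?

Take the total order 0 < 1 < 2 < 3 < 4 < 5 < 6 < 7 < 8 < 9 < 10 on the vertex set. Then K (dimension 2) consists of the simplices:

  0-simplices (11): [0], [1], [2], [3], [4], [5], [6], [7], [8], [9], [10]
  1-simplices (24): (24 of them)
  2-simplices (16): [0,3,4], [0,3,10], [0,4,7], [0,6,7], [0,6,10], [1,2,8], [1,2,9], [1,8,9], [2,5,8], [2,5,9], [3,4,6], [3,6,7], [3,7,10], [4,6,10], [4,7,10], [5,8,9]

giving chain groups C_0 ≅ Z^11, C_1 ≅ Z^24, C_2 ≅ Z^16.

The boundary map ∂_1: C_1 → C_0 sends each edge [p,q] (with p < q) to q − p. For instance
  ∂[0,4] = [4] − [0].
As a 11×24 matrix over Z this has rank 9, with invariant factors (1,1,1,1,1,1,1,1,1).

The boundary map ∂_2: C_2 → C_1 sends each 2-simplex [p,q,r] to [q,r] − [p,r] + [p,q]. For instance
  ∂[2,5,9] = [5,9] − [2,9] + [2,5],
  ∂[4,6,10] = [6,10] − [4,10] + [4,6].
The 24×16 boundary matrix has rank 15 and Smith normal form diag(1,1,1,1,1,1,1,1,1,1,1,1,1,1,2).

Now H_k = ker ∂_k / im ∂_{k+1}, so:

  H_2: rank ker ∂_2 − rank ∂_3 = (16 − 15) − 0 = 1, and there is no ∂_3, so H_2 = Z.

(K is a triangulation of the disjoint union of the real projective plane RP^2 and the 2-sphere S^2.)

H_2 ≅ Z.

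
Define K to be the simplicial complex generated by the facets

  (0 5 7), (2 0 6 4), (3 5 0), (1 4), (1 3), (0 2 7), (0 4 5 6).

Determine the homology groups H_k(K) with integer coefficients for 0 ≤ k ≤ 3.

Order the vertices as 0 < 1 < 2 < 3 < 4 < 5 < 6 < 7. Listing each simplex with vertices in this order, K has dimension 3 with simplices:

  0-simplices (8): [0], [1], [2], [3], [4], [5], [6], [7]
  1-simplices (16): [0,2], [0,3], [0,4], [0,5], [0,6], [0,7], [1,3], [1,4], [2,4], [2,6], [2,7], [3,5], [4,5], [4,6], [5,6], [5,7]
  2-simplices (10): [0,2,4], [0,2,6], [0,2,7], [0,3,5], [0,4,5], [0,4,6], [0,5,6], [0,5,7], [2,4,6], [4,5,6]
  3-simplices (2): [0,2,4,6], [0,4,5,6]

so the chain groups are C_0 ≅ Z^8, C_1 ≅ Z^16, C_2 ≅ Z^10, C_3 ≅ Z^2.

∂_1: C_1 → C_0 maps an edge to its endpoints' difference, ∂[p,q] = q − p.
The resulting 8×16 matrix has rank 7, and its Smith normal form has invariant factors (1,1,1,1,1,1,1).

The boundary map ∂_2: C_2 → C_1 sends each 2-simplex [p,q,r] to [q,r] − [p,r] + [p,q]. For instance
  ∂[0,4,6] = [4,6] − [0,6] + [0,4],
  ∂[0,2,6] = [2,6] − [0,6] + [0,2].
The resulting 16×10 matrix has rank 8, and its Smith normal form has invariant factors (1,1,1,1,1,1,1,1).

∂_3: C_3 → C_2 sends each 3-simplex σ to the alternating sum Σ_i (−1)^i (σ with its i-th vertex removed). For instance
  ∂[0,4,5,6] = [4,5,6] − [0,5,6] + [0,4,6] − [0,4,5],
  ∂[0,2,4,6] = [2,4,6] − [0,4,6] + [0,2,6] − [0,2,4].
This gives a 10×2 integer matrix of rank 2; reducing to Smith normal form yields diagonal entries (1,1).

Now H_k = ker ∂_k / im ∂_{k+1}, so:

  H_0: rank C_0 − rank ∂_1 = 8 − 7 = 1, and the invariant factors of ∂_1 are all 1, so H_0 = Z.
  H_1: rank ker ∂_1 − rank ∂_2 = (16 − 7) − 8 = 1, and the invariant factors of ∂_2 are all 1, so H_1 = Z.
  H_2: rank ker ∂_2 − rank ∂_3 = (10 − 8) − 2 = 0, and the invariant factors of ∂_3 are all 1, so H_2 = 0.
  H_3: rank ker ∂_3 − rank ∂_4 = (2 − 2) − 0 = 0, and there is no ∂_4, so H_3 = 0.

H_0 = Z,  H_1 = Z,  H_2 = 0,  H_3 = 0.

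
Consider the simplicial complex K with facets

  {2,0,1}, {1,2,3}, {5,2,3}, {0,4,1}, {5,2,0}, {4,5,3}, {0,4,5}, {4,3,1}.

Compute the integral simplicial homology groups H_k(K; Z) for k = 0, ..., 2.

Order the vertices as 0 < 1 < 2 < 3 < 4 < 5. Listing each simplex with vertices in this order, K has dimension 2 with simplices:

  0-simplices (6): [0], [1], [2], [3], [4], [5]
  1-simplices (12): [0,1], [0,2], [0,4], [0,5], [1,2], [1,3], [1,4], [2,3], [2,5], [3,4], [3,5], [4,5]
  2-simplices (8): [0,1,2], [0,1,4], [0,2,5], [0,4,5], [1,2,3], [1,3,4], [2,3,5], [3,4,5]

giving chain groups C_0 ≅ Z^6, C_1 ≅ Z^12, C_2 ≅ Z^8.

Boundary ∂_1: C_1 → C_0 is given by ∂[p,q] = [q] − [p]. For instance
  ∂[2,3] = [3] − [2].
As a 6×12 matrix over Z this has rank 5, with invariant factors (1,1,1,1,1).

∂_2: C_2 → C_1 sends each 2-simplex [p,q,r] to [q,r] − [p,r] + [p,q]. For instance
  ∂[0,4,5] = [4,5] − [0,5] + [0,4],
  ∂[1,2,3] = [2,3] − [1,3] + [1,2].
The resulting 12×8 matrix has rank 7, and its Smith normal form has invariant factors (1,1,1,1,1,1,1).

Reading off H_k = ker ∂_k / im ∂_{k+1}:

  H_0: rank C_0 − rank ∂_1 = 6 − 5 = 1, and the invariant factors of ∂_1 are all 1, so H_0 = Z.
  H_1: rank ker ∂_1 − rank ∂_2 = (12 − 5) − 7 = 0, and the invariant factors of ∂_2 are all 1, so H_1 = 0.
  H_2: rank ker ∂_2 − rank ∂_3 = (8 − 7) − 0 = 1, and there is no ∂_3, so H_2 = Z.

As a check, the Euler characteristic is 6 − 12 + 8 = 2, which agrees with 1 − 0 + 1 = 2.
(K is a triangulation of the 2-sphere S^2.)

H_0 = Z,  H_1 = 0,  H_2 = Z.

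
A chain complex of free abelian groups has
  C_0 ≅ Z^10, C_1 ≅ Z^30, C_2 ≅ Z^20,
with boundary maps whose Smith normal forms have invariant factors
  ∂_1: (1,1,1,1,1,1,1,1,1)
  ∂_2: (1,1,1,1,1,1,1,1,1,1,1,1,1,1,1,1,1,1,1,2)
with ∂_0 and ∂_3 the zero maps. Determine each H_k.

H_0: b_0 = 10 − 0 − 9 = 1; torsion from ∂_1 factors > 1: none. So H_0 ≅ Z.
H_1: b_1 = 30 − 9 − 20 = 1; torsion from ∂_2 factors > 1: [2]. So H_1 ≅ Z ⊕ Z/2Z.
H_2: b_2 = 20 − 20 − 0 = 0; torsion from ∂_3 factors > 1: none. So H_2 ≅ 0.

H_0 ≅ Z,  H_1 ≅ Z ⊕ Z/2Z,  H_2 = 0.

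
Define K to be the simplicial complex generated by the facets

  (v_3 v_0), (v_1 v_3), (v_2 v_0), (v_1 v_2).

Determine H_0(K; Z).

We work with the vertex ordering v_0 < v_1 < v_2 < v_3. The simplices of K, each written with vertices in increasing order, are:

  0-simplices (4): [v_0], [v_1], [v_2], [v_3]
  1-simplices (4): [v_0,v_2], [v_0,v_3], [v_1,v_2], [v_1,v_3]

giving chain groups C_0 ≅ Z^4, C_1 ≅ Z^4.

Boundary ∂_1: C_1 → C_0 is given by ∂[p,q] = [q] − [p]. For instance
  ∂[v_0,v_2] = [v_2] − [v_0].
The 4×4 boundary matrix has rank 3 and Smith normal form diag(1,1,1).

Reading off H_k = ker ∂_k / im ∂_{k+1}:

  H_0: rank C_0 − rank ∂_1 = 4 − 3 = 1, and the invariant factors of ∂_1 are all 1, so H_0 ≅ Z.

(K is a triangulation of the circle S^1.)

H_0 = Z.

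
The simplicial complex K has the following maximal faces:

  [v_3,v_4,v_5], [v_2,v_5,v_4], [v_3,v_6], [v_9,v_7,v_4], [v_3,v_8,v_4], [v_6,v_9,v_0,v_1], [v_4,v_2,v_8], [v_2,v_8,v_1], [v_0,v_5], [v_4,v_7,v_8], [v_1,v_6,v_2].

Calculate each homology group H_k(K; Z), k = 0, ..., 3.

H_0 ≅ Z,  H_1 ≅ Z^3,  H_2 = 0,  H_3 = 0.

Order the vertices as v_0 < v_1 < v_2 < v_3 < v_4 < v_5 < v_6 < v_7 < v_8 < v_9. Listing each simplex with vertices in this order, K has dimension 3 with simplices:

  0-simplices (10): [v_0], [v_1], [v_2], [v_3], [v_4], [v_5], [v_6], [v_7], [v_8], [v_9]
  1-simplices (23): (23 of them)
  2-simplices (12): (12 of them)
  3-simplices (1): [v_0,v_1,v_6,v_9]

giving chain groups C_0 ≅ Z^10, C_1 ≅ Z^23, C_2 ≅ Z^12, C_3 ≅ Z^1.

Boundary ∂_1: C_1 → C_0 is given by ∂[p,q] = [q] − [p]. For instance
  ∂[v_3,v_5] = [v_5] − [v_3].
This gives a 10×23 integer matrix of rank 9; reducing to Smith normal form yields diagonal entries (1,1,1,1,1,1,1,1,1).

The boundary map ∂_2: C_2 → C_1 acts by ∂[p,q,r] = [q,r] − [p,r] + [p,q]. For instance
  ∂[v_1,v_2,v_6] = [v_2,v_6] − [v_1,v_6] + [v_1,v_2],
  ∂[v_2,v_4,v_8] = [v_4,v_8] − [v_2,v_8] + [v_2,v_4].
This gives a 23×12 integer matrix of rank 11; reducing to Smith normal form yields diagonal entries (1,1,1,1,1,1,1,1,1,1,1).

∂_3: C_3 → C_2 sends each 3-simplex σ to the alternating sum Σ_i (−1)^i (σ with its i-th vertex removed). For instance
  ∂[v_0,v_1,v_6,v_9] = [v_1,v_6,v_9] − [v_0,v_6,v_9] + [v_0,v_1,v_9] − [v_0,v_1,v_6].
This gives a 12×1 integer matrix of rank 1; reducing to Smith normal form yields diagonal entries (1).

Reading off H_k = ker ∂_k / im ∂_{k+1}:

  H_0: rank C_0 − rank ∂_1 = 10 − 9 = 1, and the invariant factors of ∂_1 are all 1, so H_0 ≅ Z.
  H_1: rank ker ∂_1 − rank ∂_2 = (23 − 9) − 11 = 3, and the invariant factors of ∂_2 are all 1, so H_1 ≅ Z^3.
  H_2: rank ker ∂_2 − rank ∂_3 = (12 − 11) − 1 = 0, and the invariant factors of ∂_3 are all 1, so H_2 ≅ 0.
  H_3: rank ker ∂_3 − rank ∂_4 = (1 − 1) − 0 = 0, and there is no ∂_4, so H_3 ≅ 0.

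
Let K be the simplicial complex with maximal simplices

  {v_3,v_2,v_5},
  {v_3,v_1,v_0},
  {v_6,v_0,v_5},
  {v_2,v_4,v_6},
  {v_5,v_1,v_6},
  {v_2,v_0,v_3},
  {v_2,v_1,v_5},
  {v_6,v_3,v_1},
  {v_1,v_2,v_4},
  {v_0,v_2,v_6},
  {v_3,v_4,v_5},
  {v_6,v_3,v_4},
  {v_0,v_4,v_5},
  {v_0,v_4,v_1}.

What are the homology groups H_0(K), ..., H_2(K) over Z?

Fix the vertex order v_0 < v_1 < v_2 < v_3 < v_4 < v_5 < v_6 and write every simplex with vertices in increasing order. Then dim K = 2 and the simplices of K are:

  0-simplices (7): [v_0], [v_1], [v_2], [v_3], [v_4], [v_5], [v_6]
  1-simplices (21): (21 of them)
  2-simplices (14): (14 of them)

giving chain groups C_0 ≅ Z^7, C_1 ≅ Z^21, C_2 ≅ Z^14.

Boundary ∂_1: C_1 → C_0 maps an edge to its endpoints' difference, ∂[p,q] = q − p.
The 7×21 boundary matrix has rank 6 and Smith normal form diag(1,1,1,1,1,1).

The boundary map ∂_2: C_2 → C_1 maps a triangle to the signed sum of its edges. For instance
  ∂[v_0,v_5,v_6] = [v_5,v_6] − [v_0,v_6] + [v_0,v_5],
  ∂[v_1,v_2,v_5] = [v_2,v_5] − [v_1,v_5] + [v_1,v_2].
As a 21×14 matrix over Z this has rank 13, with invariant factors (1,1,1,1,1,1,1,1,1,1,1,1,1).

From H_k ≅ ker(∂_k) / im(∂_{k+1}) we obtain:

  H_0: rank C_0 − rank ∂_1 = 7 − 6 = 1, and the invariant factors of ∂_1 are all 1, so H_0 ≅ Z.
  H_1: rank ker ∂_1 − rank ∂_2 = (21 − 6) − 13 = 2, and the invariant factors of ∂_2 are all 1, so H_1 ≅ Z^2.
  H_2: rank ker ∂_2 − rank ∂_3 = (14 − 13) − 0 = 1, and there is no ∂_3, so H_2 ≅ Z.

As a check, the Euler characteristic is 7 − 21 + 14 = 0, which agrees with 1 − 2 + 1 = 0.

H_0 ≅ Z,  H_1 ≅ Z^2,  H_2 ≅ Z.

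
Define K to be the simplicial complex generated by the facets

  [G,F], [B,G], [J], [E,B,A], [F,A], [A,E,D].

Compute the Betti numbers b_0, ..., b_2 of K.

Fix the vertex order A < B < D < E < F < G < J and write every simplex with vertices in increasing order. Then dim K = 2 and the simplices of K are:

  0-simplices (7): A, B, D, E, F, G, J
  1-simplices (8): AB, AD, AE, AF, BE, BG, DE, FG
  2-simplices (2): ABE, ADE

giving chain groups C_0 ≅ Z^7, C_1 ≅ Z^8, C_2 ≅ Z^2.

∂_1: C_1 → C_0 sends each edge [p,q] (with p < q) to q − p.
As a 7×8 matrix over Z this has rank 5, with invariant factors (1,1,1,1,1).

The boundary map ∂_2: C_2 → C_1 acts by ∂[p,q,r] = [q,r] − [p,r] + [p,q]. For instance
  ∂ADE = DE − AE + AD,
  ∂ABE = BE − AE + AB.
This gives a 8×2 integer matrix of rank 2; reducing to Smith normal form yields diagonal entries (1,1).

From H_k ≅ ker(∂_k) / im(∂_{k+1}) we obtain:

  H_0: rank C_0 − rank ∂_1 = 7 − 5 = 2, and the invariant factors of ∂_1 are all 1, so H_0 = Z^2.
  H_1: rank ker ∂_1 − rank ∂_2 = (8 − 5) − 2 = 1, and the invariant factors of ∂_2 are all 1, so H_1 = Z.
  H_2: rank ker ∂_2 − rank ∂_3 = (2 − 2) − 0 = 0, and there is no ∂_3, so H_2 = 0.

Hence the Betti numbers are b_0 = 2, b_1 = 1, b_2 = 0.

b_0 = 2, b_1 = 1, b_2 = 0.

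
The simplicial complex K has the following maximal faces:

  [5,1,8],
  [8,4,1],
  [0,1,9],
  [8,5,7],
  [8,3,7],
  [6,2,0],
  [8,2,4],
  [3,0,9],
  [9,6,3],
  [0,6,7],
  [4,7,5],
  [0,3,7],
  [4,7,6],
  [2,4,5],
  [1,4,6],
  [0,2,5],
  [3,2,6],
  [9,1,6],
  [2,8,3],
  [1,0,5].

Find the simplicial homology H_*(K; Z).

H_0 ≅ Z,  H_1 ≅ Z × Z/2,  H_2 = 0.

Fix the vertex order 0 < 1 < 2 < 3 < 4 < 5 < 6 < 7 < 8 < 9 and write every simplex with vertices in increasing order. Then dim K = 2 and the simplices of K are:

  0-simplices (10): [0], [1], [2], [3], [4], [5], [6], [7], [8], [9]
  1-simplices (30): (30 of them)
  2-simplices (20): (20 of them)

so the chain groups are C_0 ≅ Z^10, C_1 ≅ Z^30, C_2 ≅ Z^20.

∂_1: C_1 → C_0 is given by ∂[p,q] = [q] − [p]. For instance
  ∂[3,8] = [8] − [3].
The 10×30 boundary matrix has rank 9 and Smith normal form diag(1,1,1,1,1,1,1,1,1).

Boundary ∂_2: C_2 → C_1 sends each 2-simplex [p,q,r] to [q,r] − [p,r] + [p,q]. For instance
  ∂[0,6,7] = [6,7] − [0,7] + [0,6],
  ∂[0,1,9] = [1,9] − [0,9] + [0,1].
As a 30×20 matrix over Z this has rank 20, with invariant factors (1,1,1,1,1,1,1,1,1,1,1,1,1,1,1,1,1,1,1,2).

Reading off H_k = ker ∂_k / im ∂_{k+1}:

  H_0: rank C_0 − rank ∂_1 = 10 − 9 = 1, and the invariant factors of ∂_1 are all 1, so H_0 ≅ Z.
  H_1: rank ker ∂_1 − rank ∂_2 = (30 − 9) − 20 = 1, and ∂_2 has invariant factor 2 > 1, so H_1 ≅ Z × Z/2.
  H_2: rank ker ∂_2 − rank ∂_3 = (20 − 20) − 0 = 0, and there is no ∂_3, so H_2 ≅ 0.

(K is a triangulation of the Klein bottle.)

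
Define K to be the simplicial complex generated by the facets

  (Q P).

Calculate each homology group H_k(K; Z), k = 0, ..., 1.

Order the vertices as P < Q. Listing each simplex with vertices in this order, K has dimension 1 with simplices:

  0-simplices (2): P, Q
  1-simplices (1): PQ

Hence C_0 ≅ Z^2, C_1 ≅ Z^1.

∂_1: C_1 → C_0 sends each edge [p,q] (with p < q) to q − p. For instance
  ∂PQ = Q − P.
The resulting 2×1 matrix has rank 1, and its Smith normal form has invariant factors (1).

From H_k ≅ ker(∂_k) / im(∂_{k+1}) we obtain:

  H_0: rank C_0 − rank ∂_1 = 2 − 1 = 1, and the invariant factors of ∂_1 are all 1, so H_0 ≅ Z.
  H_1: rank ker ∂_1 − rank ∂_2 = (1 − 1) − 0 = 0, and there is no ∂_2, so H_1 ≅ 0.

H_0 ≅ Z,  H_1 = 0.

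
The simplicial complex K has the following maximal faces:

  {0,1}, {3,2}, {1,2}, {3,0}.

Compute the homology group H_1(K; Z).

Order the vertices as 0 < 1 < 2 < 3. Listing each simplex with vertices in this order, K has dimension 1 with simplices:

  0-simplices (4): [0], [1], [2], [3]
  1-simplices (4): [0,1], [0,3], [1,2], [2,3]

giving chain groups C_0 ≅ Z^4, C_1 ≅ Z^4.

Boundary ∂_1: C_1 → C_0 sends each edge [p,q] (with p < q) to q − p.
The resulting 4×4 matrix has rank 3, and its Smith normal form has invariant factors (1,1,1).

Now H_k = ker ∂_k / im ∂_{k+1}, so:

  H_1: rank ker ∂_1 − rank ∂_2 = (4 − 3) − 0 = 1, and there is no ∂_2, so H_1 ≅ Z.

(K is a triangulation of the circle S^1.)

H_1 ≅ Z.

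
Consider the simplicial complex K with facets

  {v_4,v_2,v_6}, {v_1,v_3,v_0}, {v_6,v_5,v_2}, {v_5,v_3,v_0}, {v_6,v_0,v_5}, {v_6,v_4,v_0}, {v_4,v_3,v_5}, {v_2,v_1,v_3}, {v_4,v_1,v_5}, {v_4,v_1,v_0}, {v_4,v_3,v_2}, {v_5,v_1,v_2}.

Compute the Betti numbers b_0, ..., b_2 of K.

Take the total order v_0 < v_1 < v_2 < v_3 < v_4 < v_5 < v_6 on the vertex set. Then K (dimension 2) consists of the simplices:

  0-simplices (7): [v_0], [v_1], [v_2], [v_3], [v_4], [v_5], [v_6]
  1-simplices (18): (18 of them)
  2-simplices (12): (12 of them)

Hence C_0 ≅ Z^7, C_1 ≅ Z^18, C_2 ≅ Z^12.

The boundary map ∂_1: C_1 → C_0 maps an edge to its endpoints' difference, ∂[p,q] = q − p.
This gives a 7×18 integer matrix of rank 6; reducing to Smith normal form yields diagonal entries (1,1,1,1,1,1).

Boundary ∂_2: C_2 → C_1 maps a triangle to the signed sum of its edges. For instance
  ∂[v_1,v_2,v_3] = [v_2,v_3] − [v_1,v_3] + [v_1,v_2],
  ∂[v_0,v_4,v_6] = [v_4,v_6] − [v_0,v_6] + [v_0,v_4].
The resulting 18×12 matrix has rank 12, and its Smith normal form has invariant factors (1,1,1,1,1,1,1,1,1,1,1,2).

From H_k ≅ ker(∂_k) / im(∂_{k+1}) we obtain:

  H_0: rank C_0 − rank ∂_1 = 7 − 6 = 1, and the invariant factors of ∂_1 are all 1, so H_0 = Z.
  H_1: rank ker ∂_1 − rank ∂_2 = (18 − 6) − 12 = 0, and ∂_2 has invariant factor 2 > 1, so H_1 = Z/2.
  H_2: rank ker ∂_2 − rank ∂_3 = (12 − 12) − 0 = 0, and there is no ∂_3, so H_2 = 0.

(K is a triangulation of the real projective plane RP^2.)

Hence the Betti numbers are b_0 = 1, b_1 = 0, b_2 = 0.

b_0 = 1, b_1 = 0, b_2 = 0.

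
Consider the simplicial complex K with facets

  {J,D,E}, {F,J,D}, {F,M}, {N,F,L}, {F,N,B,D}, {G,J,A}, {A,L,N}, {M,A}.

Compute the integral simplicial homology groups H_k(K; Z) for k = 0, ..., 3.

H_0 ≅ Z,  H_1 ≅ Z^2,  H_2 = 0,  H_3 = 0.

Take the total order A < B < D < E < F < G < J < L < M < N on the vertex set. Then K (dimension 3) consists of the simplices:

  0-simplices (10): A, B, D, E, F, G, J, L, M, N
  1-simplices (19): AG, AJ, AL, AM, AN, BD, BF, BN, DE, DF, DJ, DN, EJ, FJ, FL, FM, FN, GJ, LN
  2-simplices (9): AGJ, ALN, BDF, BDN, BFN, DEJ, DFJ, DFN, FLN
  3-simplices (1): BDFN

Hence C_0 ≅ Z^10, C_1 ≅ Z^19, C_2 ≅ Z^9, C_3 ≅ Z^1.

Boundary ∂_1: C_1 → C_0 sends each edge [p,q] (with p < q) to q − p. For instance
  ∂AN = N − A.
This gives a 10×19 integer matrix of rank 9; reducing to Smith normal form yields diagonal entries (1,1,1,1,1,1,1,1,1).

∂_2: C_2 → C_1 acts by ∂[p,q,r] = [q,r] − [p,r] + [p,q]. For instance
  ∂ALN = LN − AN + AL,
  ∂BFN = FN − BN + BF.
This gives a 19×9 integer matrix of rank 8; reducing to Smith normal form yields diagonal entries (1,1,1,1,1,1,1,1).

∂_3: C_3 → C_2 sends each 3-simplex σ to the alternating sum Σ_i (−1)^i (σ with its i-th vertex removed). For instance
  ∂BDFN = DFN − BFN + BDN − BDF.
As a 9×1 matrix over Z this has rank 1, with invariant factors (1).

Now H_k = ker ∂_k / im ∂_{k+1}, so:

  H_0: rank C_0 − rank ∂_1 = 10 − 9 = 1, and the invariant factors of ∂_1 are all 1, so H_0 ≅ Z.
  H_1: rank ker ∂_1 − rank ∂_2 = (19 − 9) − 8 = 2, and the invariant factors of ∂_2 are all 1, so H_1 ≅ Z^2.
  H_2: rank ker ∂_2 − rank ∂_3 = (9 − 8) − 1 = 0, and the invariant factors of ∂_3 are all 1, so H_2 ≅ 0.
  H_3: rank ker ∂_3 − rank ∂_4 = (1 − 1) − 0 = 0, and there is no ∂_4, so H_3 ≅ 0.

As a check, the Euler characteristic is 10 − 19 + 9 − 1 = -1, which agrees with 1 − 2 + 0 − 0 = -1.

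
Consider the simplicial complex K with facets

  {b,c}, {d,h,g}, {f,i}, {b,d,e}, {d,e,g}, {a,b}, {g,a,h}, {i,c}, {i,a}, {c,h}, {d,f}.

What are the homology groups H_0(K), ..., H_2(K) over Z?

H_0 = Z,  H_1 = Z^4,  H_2 = 0.

Order the vertices as a < b < c < d < e < f < g < h < i. Listing each simplex with vertices in this order, K has dimension 2 with simplices:

  0-simplices (9): a, b, c, d, e, f, g, h, i
  1-simplices (16): ab, ag, ah, ai, bc, bd, be, ch, ci, de, df, dg, dh, eg, fi, gh
  2-simplices (4): agh, bde, deg, dgh

Hence C_0 ≅ Z^9, C_1 ≅ Z^16, C_2 ≅ Z^4.

∂_1: C_1 → C_0 is given by ∂[p,q] = [q] − [p]. For instance
  ∂ci = i − c.
As a 9×16 matrix over Z this has rank 8, with invariant factors (1,1,1,1,1,1,1,1).

∂_2: C_2 → C_1 acts by ∂[p,q,r] = [q,r] − [p,r] + [p,q]. For instance
  ∂dgh = gh − dh + dg,
  ∂bde = de − be + bd.
The resulting 16×4 matrix has rank 4, and its Smith normal form has invariant factors (1,1,1,1).

Now H_k = ker ∂_k / im ∂_{k+1}, so:

  H_0: rank C_0 − rank ∂_1 = 9 − 8 = 1, and the invariant factors of ∂_1 are all 1, so H_0 = Z.
  H_1: rank ker ∂_1 − rank ∂_2 = (16 − 8) − 4 = 4, and the invariant factors of ∂_2 are all 1, so H_1 = Z^4.
  H_2: rank ker ∂_2 − rank ∂_3 = (4 − 4) − 0 = 0, and there is no ∂_3, so H_2 = 0.

As a check, the Euler characteristic is 9 − 16 + 4 = -3, which agrees with 1 − 4 + 0 = -3.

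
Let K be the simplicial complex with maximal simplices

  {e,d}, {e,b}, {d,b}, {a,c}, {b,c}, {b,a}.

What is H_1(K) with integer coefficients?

We work with the vertex ordering a < b < c < d < e. The simplices of K, each written with vertices in increasing order, are:

  0-simplices (5): a, b, c, d, e
  1-simplices (6): ab, ac, bc, bd, be, de

giving chain groups C_0 ≅ Z^5, C_1 ≅ Z^6.

Boundary ∂_1: C_1 → C_0 sends each edge [p,q] (with p < q) to q − p. For instance
  ∂de = e − d.
The 5×6 boundary matrix has rank 4 and Smith normal form diag(1,1,1,1).

Now H_k = ker ∂_k / im ∂_{k+1}, so:

  H_1: rank ker ∂_1 − rank ∂_2 = (6 − 4) − 0 = 2, and there is no ∂_2, so H_1 ≅ Z^2.

(K is a triangulation of a wedge of 2 circles.)

H_1 = Z^2.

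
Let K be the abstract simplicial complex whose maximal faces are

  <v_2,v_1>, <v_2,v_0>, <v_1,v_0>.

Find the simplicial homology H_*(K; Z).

H_0 ≅ Z,  H_1 ≅ Z.

We work with the vertex ordering v_0 < v_1 < v_2. The simplices of K, each written with vertices in increasing order, are:

  0-simplices (3): [v_0], [v_1], [v_2]
  1-simplices (3): [v_0,v_1], [v_0,v_2], [v_1,v_2]

giving chain groups C_0 ≅ Z^3, C_1 ≅ Z^3.

∂_1: C_1 → C_0 sends each edge [p,q] (with p < q) to q − p.
As a 3×3 matrix over Z this has rank 2, with invariant factors (1,1).

Reading off H_k = ker ∂_k / im ∂_{k+1}:

  H_0: rank C_0 − rank ∂_1 = 3 − 2 = 1, and the invariant factors of ∂_1 are all 1, so H_0 = Z.
  H_1: rank ker ∂_1 − rank ∂_2 = (3 − 2) − 0 = 1, and there is no ∂_2, so H_1 = Z.

(K is a triangulation of the circle S^1.)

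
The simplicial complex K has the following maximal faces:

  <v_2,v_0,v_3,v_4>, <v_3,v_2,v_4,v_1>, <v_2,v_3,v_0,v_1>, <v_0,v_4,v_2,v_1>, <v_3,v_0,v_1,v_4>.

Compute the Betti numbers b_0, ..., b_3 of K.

We work with the vertex ordering v_0 < v_1 < v_2 < v_3 < v_4. The simplices of K, each written with vertices in increasing order, are:

  0-simplices (5): [v_0], [v_1], [v_2], [v_3], [v_4]
  1-simplices (10): [v_0,v_1], [v_0,v_2], [v_0,v_3], [v_0,v_4], [v_1,v_2], [v_1,v_3], [v_1,v_4], [v_2,v_3], [v_2,v_4], [v_3,v_4]
  2-simplices (10): [v_0,v_1,v_2], [v_0,v_1,v_3], [v_0,v_1,v_4], [v_0,v_2,v_3], [v_0,v_2,v_4], [v_0,v_3,v_4], [v_1,v_2,v_3], [v_1,v_2,v_4], [v_1,v_3,v_4], [v_2,v_3,v_4]
  3-simplices (5): [v_0,v_1,v_2,v_3], [v_0,v_1,v_2,v_4], [v_0,v_1,v_3,v_4], [v_0,v_2,v_3,v_4], [v_1,v_2,v_3,v_4]

Hence C_0 ≅ Z^5, C_1 ≅ Z^10, C_2 ≅ Z^10, C_3 ≅ Z^5.

Boundary ∂_1: C_1 → C_0 is given by ∂[p,q] = [q] − [p]. For instance
  ∂[v_2,v_4] = [v_4] − [v_2].
The resulting 5×10 matrix has rank 4, and its Smith normal form has invariant factors (1,1,1,1).

The boundary map ∂_2: C_2 → C_1 acts by ∂[p,q,r] = [q,r] − [p,r] + [p,q]. For instance
  ∂[v_0,v_2,v_3] = [v_2,v_3] − [v_0,v_3] + [v_0,v_2],
  ∂[v_2,v_3,v_4] = [v_3,v_4] − [v_2,v_4] + [v_2,v_3].
This gives a 10×10 integer matrix of rank 6; reducing to Smith normal form yields diagonal entries (1,1,1,1,1,1).

∂_3: C_3 → C_2 sends each 3-simplex σ to the alternating sum Σ_i (−1)^i (σ with its i-th vertex removed). For instance
  ∂[v_0,v_1,v_3,v_4] = [v_1,v_3,v_4] − [v_0,v_3,v_4] + [v_0,v_1,v_4] − [v_0,v_1,v_3],
  ∂[v_0,v_1,v_2,v_3] = [v_1,v_2,v_3] − [v_0,v_2,v_3] + [v_0,v_1,v_3] − [v_0,v_1,v_2].
The resulting 10×5 matrix has rank 4, and its Smith normal form has invariant factors (1,1,1,1).

From H_k ≅ ker(∂_k) / im(∂_{k+1}) we obtain:

  H_0: rank C_0 − rank ∂_1 = 5 − 4 = 1, and the invariant factors of ∂_1 are all 1, so H_0 ≅ Z.
  H_1: rank ker ∂_1 − rank ∂_2 = (10 − 4) − 6 = 0, and the invariant factors of ∂_2 are all 1, so H_1 ≅ 0.
  H_2: rank ker ∂_2 − rank ∂_3 = (10 − 6) − 4 = 0, and the invariant factors of ∂_3 are all 1, so H_2 ≅ 0.
  H_3: rank ker ∂_3 − rank ∂_4 = (5 − 4) − 0 = 1, and there is no ∂_4, so H_3 ≅ Z.

Hence the Betti numbers are b_0 = 1, b_1 = 0, b_2 = 0, b_3 = 1.

b_0 = 1, b_1 = 0, b_2 = 0, b_3 = 1.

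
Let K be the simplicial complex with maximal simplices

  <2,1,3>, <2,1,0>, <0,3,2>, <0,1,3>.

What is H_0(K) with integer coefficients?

We work with the vertex ordering 0 < 1 < 2 < 3. The simplices of K, each written with vertices in increasing order, are:

  0-simplices (4): [0], [1], [2], [3]
  1-simplices (6): [0,1], [0,2], [0,3], [1,2], [1,3], [2,3]
  2-simplices (4): [0,1,2], [0,1,3], [0,2,3], [1,2,3]

giving chain groups C_0 ≅ Z^4, C_1 ≅ Z^6, C_2 ≅ Z^4.

∂_1: C_1 → C_0 maps an edge to its endpoints' difference, ∂[p,q] = q − p. For instance
  ∂[1,3] = [3] − [1].
The 4×6 boundary matrix has rank 3 and Smith normal form diag(1,1,1).

∂_2: C_2 → C_1 maps a triangle to the signed sum of its edges. For instance
  ∂[0,1,2] = [1,2] − [0,2] + [0,1],
  ∂[0,1,3] = [1,3] − [0,3] + [0,1].
The 6×4 boundary matrix has rank 3 and Smith normal form diag(1,1,1).

Reading off H_k = ker ∂_k / im ∂_{k+1}:

  H_0: rank C_0 − rank ∂_1 = 4 − 3 = 1, and the invariant factors of ∂_1 are all 1, so H_0 ≅ Z.

(K is a triangulation of the 2-sphere S^2.)

H_0 = Z.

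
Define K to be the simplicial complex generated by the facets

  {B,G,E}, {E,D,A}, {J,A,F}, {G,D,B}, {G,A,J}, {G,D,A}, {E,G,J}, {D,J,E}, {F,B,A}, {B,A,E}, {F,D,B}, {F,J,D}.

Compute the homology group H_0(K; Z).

Order the vertices as A < B < D < E < F < G < J. Listing each simplex with vertices in this order, K has dimension 2 with simplices:

  0-simplices (7): A, B, D, E, F, G, J
  1-simplices (18): AB, AD, AE, AF, AG, AJ, BD, BE, BF, BG, DE, DF, DG, DJ, EG, EJ, FJ, GJ
  2-simplices (12): ABE, ABF, ADE, ADG, AFJ, AGJ, BDF, BDG, BEG, DEJ, DFJ, EGJ

so the chain groups are C_0 ≅ Z^7, C_1 ≅ Z^18, C_2 ≅ Z^12.

The boundary map ∂_1: C_1 → C_0 maps an edge to its endpoints' difference, ∂[p,q] = q − p. For instance
  ∂AE = E − A.
The 7×18 boundary matrix has rank 6 and Smith normal form diag(1,1,1,1,1,1).

Boundary ∂_2: C_2 → C_1 sends each 2-simplex [p,q,r] to [q,r] − [p,r] + [p,q]. For instance
  ∂ADG = DG − AG + AD,
  ∂BEG = EG − BG + BE.
This gives a 18×12 integer matrix of rank 12; reducing to Smith normal form yields diagonal entries (1,1,1,1,1,1,1,1,1,1,1,2).

Reading off H_k = ker ∂_k / im ∂_{k+1}:

  H_0: rank C_0 − rank ∂_1 = 7 − 6 = 1, and the invariant factors of ∂_1 are all 1, so H_0 ≅ Z.

H_0 = Z.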